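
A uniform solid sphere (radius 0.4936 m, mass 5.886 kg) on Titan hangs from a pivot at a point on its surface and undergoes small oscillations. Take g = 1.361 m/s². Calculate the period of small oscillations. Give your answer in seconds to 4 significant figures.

I_cm = (2/5)mr² = 0.57363 kg·m². The pivot is at distance d = 0.4936 m from the centre of mass.
By the parallel-axis theorem, I = I_cm + md² = 0.57363 + 1.4341 = 2.0077 kg·m².
T = 2π√(I/(mgd)) = 2π√(2.0077/(5.886 × 1.361 × 0.4936)) = 4.477 s.

4.477 s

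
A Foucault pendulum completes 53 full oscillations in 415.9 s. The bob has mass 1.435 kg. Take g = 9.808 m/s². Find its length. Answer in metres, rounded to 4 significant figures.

15.30 m

T = 415.9/53 = 7.8472 s.
From T = 2π√(L/g), L = gT²/(4π²) = 9.808 × 7.8472²/(4π²) = 15.30 m.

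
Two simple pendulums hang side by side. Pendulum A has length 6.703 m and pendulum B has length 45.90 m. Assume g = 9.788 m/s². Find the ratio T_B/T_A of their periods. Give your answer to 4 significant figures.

T ∝ √L, so T_B/T_A = √(L_B/L_A) = √(45.90/6.703) = 2.617.

2.617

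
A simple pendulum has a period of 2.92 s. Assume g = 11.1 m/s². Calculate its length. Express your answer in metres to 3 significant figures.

2.40 m

From T = 2π√(L/g), L = gT²/(4π²) = 11.1 × 2.920²/(4π²) = 2.40 m.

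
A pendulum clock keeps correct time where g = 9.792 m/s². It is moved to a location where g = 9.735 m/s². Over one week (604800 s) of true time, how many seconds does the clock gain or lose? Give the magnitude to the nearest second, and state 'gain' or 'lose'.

lose 1763 s

The clock's period scales as T ∝ 1/√g, so T'/T = √(9.792/9.735) = 1.00292.
In 604800 s of true time the clock registers 604800/1.00292 = 603037.1 s, so it loses 1763 s.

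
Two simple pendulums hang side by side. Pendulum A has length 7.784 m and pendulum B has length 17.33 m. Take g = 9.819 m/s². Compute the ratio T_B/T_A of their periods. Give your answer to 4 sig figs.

T ∝ √L, so T_B/T_A = √(L_B/L_A) = √(17.33/7.784) = 1.492.

1.492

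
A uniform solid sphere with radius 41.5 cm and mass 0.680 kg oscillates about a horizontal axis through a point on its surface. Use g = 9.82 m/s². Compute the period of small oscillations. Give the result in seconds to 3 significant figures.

I_cm = (2/5)mr² = 0.04685 kg·m². The pivot is at distance d = 0.415 m from the centre of mass.
By the parallel-axis theorem, I = I_cm + md² = 0.04685 + 0.1171 = 0.1640 kg·m².
T = 2π√(I/(mgd)) = 2π√(0.1640/(0.680 × 9.82 × 0.415)) = 1.53 s.

1.53 s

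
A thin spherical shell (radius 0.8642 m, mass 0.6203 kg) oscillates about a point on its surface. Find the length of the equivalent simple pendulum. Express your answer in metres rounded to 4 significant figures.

The equivalent simple-pendulum length is L_eq = I/(md), where I is about the pivot and d = 0.86420 m.
I_cm = (2/3)mR² = 0.30884 kg·m², so I = I_cm + md² = 0.30884 + 0.46327 = 0.77211 kg·m².
L_eq = 0.77211/(0.6203 × 0.86420) = 1.440 m.

1.440 m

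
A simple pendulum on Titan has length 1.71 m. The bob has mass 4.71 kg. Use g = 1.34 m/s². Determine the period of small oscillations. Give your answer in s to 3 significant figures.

T = 2π√(L/g) = 2π√(1.71/1.34) = 2π × 1.130 = 7.10 s.

7.10 s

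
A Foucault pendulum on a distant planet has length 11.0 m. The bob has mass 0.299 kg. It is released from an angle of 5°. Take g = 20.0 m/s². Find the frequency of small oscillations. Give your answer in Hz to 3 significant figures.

T = 2π√(L/g) = 2π√(11.0/20.0) = 4.660 s, so f = 1/T = 0.215 Hz.

0.215 Hz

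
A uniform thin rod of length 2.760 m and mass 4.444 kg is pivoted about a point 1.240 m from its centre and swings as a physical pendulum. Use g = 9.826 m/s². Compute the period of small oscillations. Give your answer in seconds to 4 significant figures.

For a physical pendulum T = 2π√(I/(mgd)), with d = 1.2400 m from pivot to centre of mass.
I_cm = mL²/12 = 4.444 × 2.760²/12 = 2.8211 kg·m²; I = I_cm + md² = 2.8211 + 4.444 × 1.2400² = 9.6541 kg·m².
T = 2π√(9.6541/(4.444 × 9.826 × 1.2400)) = 2.653 s.

2.653 s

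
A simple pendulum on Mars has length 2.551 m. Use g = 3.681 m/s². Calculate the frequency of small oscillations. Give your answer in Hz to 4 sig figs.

0.1912 Hz

T = 2π√(L/g) = 2π√(2.551/3.681) = 5.2306 s, so f = 1/T = 0.1912 Hz.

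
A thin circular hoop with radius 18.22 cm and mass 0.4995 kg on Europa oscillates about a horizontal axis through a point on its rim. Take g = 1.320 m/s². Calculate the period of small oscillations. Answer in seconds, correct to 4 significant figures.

I_cm = mr² = 0.016582 kg·m². The pivot is at distance d = 0.1822 m from the centre of mass.
By the parallel-axis theorem, I = I_cm + md² = 0.016582 + 0.016582 = 0.033164 kg·m².
T = 2π√(I/(mgd)) = 2π√(0.033164/(0.4995 × 1.320 × 0.1822)) = 3.301 s.

3.301 s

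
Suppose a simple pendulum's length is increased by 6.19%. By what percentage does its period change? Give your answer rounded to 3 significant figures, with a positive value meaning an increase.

T ∝ √L, so T'/T = √(1.062) = 1.030.
Percentage change in T = (1.030 − 1) × 100% = 3.05%.

3.05%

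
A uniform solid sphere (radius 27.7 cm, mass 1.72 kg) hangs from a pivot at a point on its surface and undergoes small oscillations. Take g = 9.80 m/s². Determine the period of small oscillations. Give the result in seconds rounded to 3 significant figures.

1.25 s

I_cm = (2/5)mr² = 0.05279 kg·m². The pivot is at distance d = 0.277 m from the centre of mass.
By the parallel-axis theorem, I = I_cm + md² = 0.05279 + 0.1320 = 0.1848 kg·m².
T = 2π√(I/(mgd)) = 2π√(0.1848/(1.72 × 9.80 × 0.277)) = 1.25 s.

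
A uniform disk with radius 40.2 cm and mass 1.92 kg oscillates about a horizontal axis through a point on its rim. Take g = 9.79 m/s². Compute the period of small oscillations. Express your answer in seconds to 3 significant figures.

1.56 s

I_cm = ½mr² = 0.1551 kg·m². The pivot is at distance d = 0.402 m from the centre of mass.
By the parallel-axis theorem, I = I_cm + md² = 0.1551 + 0.3103 = 0.4654 kg·m².
T = 2π√(I/(mgd)) = 2π√(0.4654/(1.92 × 9.79 × 0.402)) = 1.56 s.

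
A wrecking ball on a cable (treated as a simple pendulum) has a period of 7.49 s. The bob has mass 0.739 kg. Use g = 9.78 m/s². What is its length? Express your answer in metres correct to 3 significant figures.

From T = 2π√(L/g), L = gT²/(4π²) = 9.78 × 7.490²/(4π²) = 13.9 m.

13.9 m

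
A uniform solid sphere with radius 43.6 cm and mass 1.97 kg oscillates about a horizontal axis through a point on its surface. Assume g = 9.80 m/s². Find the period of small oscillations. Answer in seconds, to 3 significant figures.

1.57 s

I_cm = (2/5)mr² = 0.1498 kg·m². The pivot is at distance d = 0.436 m from the centre of mass.
By the parallel-axis theorem, I = I_cm + md² = 0.1498 + 0.3745 = 0.5243 kg·m².
T = 2π√(I/(mgd)) = 2π√(0.5243/(1.97 × 9.80 × 0.436)) = 1.57 s.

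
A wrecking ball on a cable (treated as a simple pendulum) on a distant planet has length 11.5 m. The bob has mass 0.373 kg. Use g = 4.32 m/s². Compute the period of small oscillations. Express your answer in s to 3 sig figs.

10.3 s

T = 2π√(L/g) = 2π√(11.5/4.32) = 2π × 1.632 = 10.3 s.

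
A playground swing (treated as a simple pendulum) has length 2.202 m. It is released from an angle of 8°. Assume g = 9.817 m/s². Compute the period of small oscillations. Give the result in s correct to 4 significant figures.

T = 2π√(L/g) = 2π√(2.202/9.817) = 2π × 0.47361 = 2.976 s.

2.976 s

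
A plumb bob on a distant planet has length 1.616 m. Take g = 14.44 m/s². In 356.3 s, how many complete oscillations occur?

T = 2π√(L/g) = 2π√(1.616/14.44) = 2.1019 s.
Number of complete oscillations = ⌊356.3/2.1019⌋ = ⌊169.51⌋ = 169.

169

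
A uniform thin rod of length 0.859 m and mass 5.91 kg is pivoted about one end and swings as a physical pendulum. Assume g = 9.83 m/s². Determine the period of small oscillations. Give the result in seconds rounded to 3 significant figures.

1.52 s

For a physical pendulum T = 2π√(I/(mgd)), with d = 0.4295 m from pivot to centre of mass.
I_cm = mL²/12 = 5.91 × 0.859²/12 = 0.3634 kg·m²; I = I_cm + md² = 0.3634 + 5.91 × 0.4295² = 1.454 kg·m².
T = 2π√(1.454/(5.91 × 9.83 × 0.4295)) = 1.52 s.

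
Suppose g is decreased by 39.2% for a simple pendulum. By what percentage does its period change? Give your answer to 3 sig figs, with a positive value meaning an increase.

T ∝ 1/√g, so T'/T = 1/√(0.6080) = 1.282.
Percentage change in T = (1.282 − 1) × 100% = 28.2%.

28.2%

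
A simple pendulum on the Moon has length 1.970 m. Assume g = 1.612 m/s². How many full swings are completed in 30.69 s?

4

T = 2π√(L/g) = 2π√(1.970/1.612) = 6.9459 s.
Number of complete oscillations = ⌊30.69/6.9459⌋ = ⌊4.4184⌋ = 4.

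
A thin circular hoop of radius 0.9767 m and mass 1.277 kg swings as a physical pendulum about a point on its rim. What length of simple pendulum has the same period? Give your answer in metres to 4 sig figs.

1.953 m

The equivalent simple-pendulum length is L_eq = I/(md), where I is about the pivot and d = 0.97670 m.
I_cm = mR² = 1.2182 kg·m², so I = I_cm + md² = 1.2182 + 1.2182 = 2.4364 kg·m².
L_eq = 2.4364/(1.277 × 0.97670) = 1.953 m.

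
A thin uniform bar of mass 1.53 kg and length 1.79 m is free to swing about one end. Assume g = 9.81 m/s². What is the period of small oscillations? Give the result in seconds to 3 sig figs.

2.19 s

For a physical pendulum T = 2π√(I/(mgd)), with d = 0.8950 m from pivot to centre of mass.
I_cm = mL²/12 = 1.53 × 1.79²/12 = 0.4085 kg·m²; I = I_cm + md² = 0.4085 + 1.53 × 0.8950² = 1.634 kg·m².
T = 2π√(1.634/(1.53 × 9.81 × 0.8950)) = 2.19 s.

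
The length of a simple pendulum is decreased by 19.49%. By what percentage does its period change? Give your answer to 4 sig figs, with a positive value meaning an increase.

T ∝ √L, so T'/T = √(0.80510) = 0.89727.
Percentage change in T = (0.89727 − 1) × 100% = -10.27%.

-10.27%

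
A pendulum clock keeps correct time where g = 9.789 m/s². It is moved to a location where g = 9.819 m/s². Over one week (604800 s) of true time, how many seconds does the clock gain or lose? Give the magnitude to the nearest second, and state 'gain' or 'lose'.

gain 926 s

The clock's period scales as T ∝ 1/√g, so T'/T = √(9.789/9.819) = 0.998471.
In 604800 s of true time the clock registers 604800/0.998471 = 605726.0 s, so it gains 926 s.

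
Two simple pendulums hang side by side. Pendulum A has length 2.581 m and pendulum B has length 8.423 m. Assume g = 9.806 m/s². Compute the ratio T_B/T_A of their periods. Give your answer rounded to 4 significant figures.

1.807

T ∝ √L, so T_B/T_A = √(L_B/L_A) = √(8.423/2.581) = 1.807.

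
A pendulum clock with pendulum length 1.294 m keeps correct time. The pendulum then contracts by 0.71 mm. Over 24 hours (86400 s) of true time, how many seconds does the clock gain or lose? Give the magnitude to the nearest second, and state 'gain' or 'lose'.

gain 24 s

T ∝ √L, so T'/T = √(1.29329/1.294) = 0.999726.
In 86400 s of true time the clock registers 86400/0.999726 = 86423.7 s, so it gains 24 s.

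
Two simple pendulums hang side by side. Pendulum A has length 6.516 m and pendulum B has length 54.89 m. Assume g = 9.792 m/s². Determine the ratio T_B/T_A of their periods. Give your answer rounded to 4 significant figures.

T ∝ √L, so T_B/T_A = √(L_B/L_A) = √(54.89/6.516) = 2.902.

2.902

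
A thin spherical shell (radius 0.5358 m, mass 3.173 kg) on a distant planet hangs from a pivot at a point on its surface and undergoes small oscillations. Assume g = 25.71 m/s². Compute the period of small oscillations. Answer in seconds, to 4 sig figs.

I_cm = (2/3)mr² = 0.60727 kg·m². The pivot is at distance d = 0.5358 m from the centre of mass.
By the parallel-axis theorem, I = I_cm + md² = 0.60727 + 0.91091 = 1.5182 kg·m².
T = 2π√(I/(mgd)) = 2π√(1.5182/(3.173 × 25.71 × 0.5358)) = 1.171 s.

1.171 s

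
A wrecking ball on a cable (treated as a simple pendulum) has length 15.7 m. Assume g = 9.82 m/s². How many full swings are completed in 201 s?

T = 2π√(L/g) = 2π√(15.7/9.82) = 7.945 s.
Number of complete oscillations = ⌊201/7.945⌋ = ⌊25.30⌋ = 25.

25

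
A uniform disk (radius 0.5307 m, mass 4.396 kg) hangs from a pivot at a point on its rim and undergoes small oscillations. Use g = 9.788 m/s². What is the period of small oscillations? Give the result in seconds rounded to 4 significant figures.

1.792 s

I_cm = ½mr² = 0.61905 kg·m². The pivot is at distance d = 0.5307 m from the centre of mass.
By the parallel-axis theorem, I = I_cm + md² = 0.61905 + 1.2381 = 1.8572 kg·m².
T = 2π√(I/(mgd)) = 2π√(1.8572/(4.396 × 9.788 × 0.5307)) = 1.792 s.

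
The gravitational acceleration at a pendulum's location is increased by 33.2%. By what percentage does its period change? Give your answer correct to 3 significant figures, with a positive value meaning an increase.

T ∝ 1/√g, so T'/T = 1/√(1.332) = 0.8665.
Percentage change in T = (0.8665 − 1) × 100% = -13.4%.

-13.4%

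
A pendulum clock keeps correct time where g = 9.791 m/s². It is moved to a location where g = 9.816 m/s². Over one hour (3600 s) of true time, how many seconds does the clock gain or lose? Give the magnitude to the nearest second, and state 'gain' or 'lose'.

gain 5 s

The clock's period scales as T ∝ 1/√g, so T'/T = √(9.791/9.816) = 0.998726.
In 3600 s of true time the clock registers 3600/0.998726 = 3604.6 s, so it gains 5 s.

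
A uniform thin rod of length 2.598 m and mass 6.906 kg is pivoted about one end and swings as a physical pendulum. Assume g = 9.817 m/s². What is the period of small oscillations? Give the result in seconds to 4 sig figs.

2.639 s

For a physical pendulum T = 2π√(I/(mgd)), with d = 1.2990 m from pivot to centre of mass.
I_cm = mL²/12 = 6.906 × 2.598²/12 = 3.8844 kg·m²; I = I_cm + md² = 3.8844 + 6.906 × 1.2990² = 15.538 kg·m².
T = 2π√(15.538/(6.906 × 9.817 × 1.2990)) = 2.639 s.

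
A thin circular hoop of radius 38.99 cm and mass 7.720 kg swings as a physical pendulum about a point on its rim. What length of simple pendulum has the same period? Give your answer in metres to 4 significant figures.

The equivalent simple-pendulum length is L_eq = I/(md), where I is about the pivot and d = 0.38990 m.
I_cm = mR² = 1.1736 kg·m², so I = I_cm + md² = 1.1736 + 1.1736 = 2.3472 kg·m².
L_eq = 2.3472/(7.720 × 0.38990) = 0.7798 m.

0.7798 m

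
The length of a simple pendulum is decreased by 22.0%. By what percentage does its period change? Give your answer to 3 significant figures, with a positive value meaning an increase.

T ∝ √L, so T'/T = √(0.7800) = 0.8832.
Percentage change in T = (0.8832 − 1) × 100% = -11.7%.

-11.7%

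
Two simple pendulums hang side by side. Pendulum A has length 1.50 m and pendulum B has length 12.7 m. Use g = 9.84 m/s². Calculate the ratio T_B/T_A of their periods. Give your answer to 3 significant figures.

T ∝ √L, so T_B/T_A = √(L_B/L_A) = √(12.7/1.50) = 2.91.

2.91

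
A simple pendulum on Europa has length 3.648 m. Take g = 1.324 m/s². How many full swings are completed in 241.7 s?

23

T = 2π√(L/g) = 2π√(3.648/1.324) = 10.429 s.
Number of complete oscillations = ⌊241.7/10.429⌋ = ⌊23.175⌋ = 23.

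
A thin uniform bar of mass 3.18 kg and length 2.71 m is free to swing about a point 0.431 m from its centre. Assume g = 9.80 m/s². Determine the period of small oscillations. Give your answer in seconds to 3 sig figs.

2.73 s

For a physical pendulum T = 2π√(I/(mgd)), with d = 0.4310 m from pivot to centre of mass.
I_cm = mL²/12 = 3.18 × 2.71²/12 = 1.946 kg·m²; I = I_cm + md² = 1.946 + 3.18 × 0.4310² = 2.537 kg·m².
T = 2π√(2.537/(3.18 × 9.80 × 0.4310)) = 2.73 s.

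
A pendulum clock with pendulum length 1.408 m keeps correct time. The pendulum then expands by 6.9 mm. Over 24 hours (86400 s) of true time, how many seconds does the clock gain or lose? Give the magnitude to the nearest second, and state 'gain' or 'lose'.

lose 211 s

T ∝ √L, so T'/T = √(1.41490/1.408) = 1.00245.
In 86400 s of true time the clock registers 86400/1.00245 = 86189.1 s, so it loses 211 s.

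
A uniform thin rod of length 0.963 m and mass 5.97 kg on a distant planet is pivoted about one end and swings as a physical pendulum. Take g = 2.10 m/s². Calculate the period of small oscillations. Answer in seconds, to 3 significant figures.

3.47 s

For a physical pendulum T = 2π√(I/(mgd)), with d = 0.4815 m from pivot to centre of mass.
I_cm = mL²/12 = 5.97 × 0.963²/12 = 0.4614 kg·m²; I = I_cm + md² = 0.4614 + 5.97 × 0.4815² = 1.845 kg·m².
T = 2π√(1.845/(5.97 × 2.10 × 0.4815)) = 3.47 s.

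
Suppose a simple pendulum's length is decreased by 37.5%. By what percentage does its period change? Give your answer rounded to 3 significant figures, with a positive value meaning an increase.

T ∝ √L, so T'/T = √(0.6250) = 0.7906.
Percentage change in T = (0.7906 − 1) × 100% = -20.9%.

-20.9%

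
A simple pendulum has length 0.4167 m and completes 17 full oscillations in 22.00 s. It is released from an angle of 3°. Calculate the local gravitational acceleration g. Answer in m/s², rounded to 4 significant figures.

9.823 m/s²

T = 22.00/17 = 1.2941 s.
From T = 2π√(L/g), g = 4π²L/T² = 4π² × 0.4167/1.2941² = 9.823 m/s².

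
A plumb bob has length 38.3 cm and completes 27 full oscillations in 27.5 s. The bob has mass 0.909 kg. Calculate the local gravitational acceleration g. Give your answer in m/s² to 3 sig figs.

14.6 m/s²

T = 27.5/27 = 1.019 s.
From T = 2π√(L/g), g = 4π²L/T² = 4π² × 0.383/1.019² = 14.6 m/s².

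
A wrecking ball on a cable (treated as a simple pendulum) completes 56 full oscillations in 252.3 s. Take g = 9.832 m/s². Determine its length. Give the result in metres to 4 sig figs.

T = 252.3/56 = 4.5054 s.
From T = 2π√(L/g), L = gT²/(4π²) = 9.832 × 4.5054²/(4π²) = 5.055 m.

5.055 m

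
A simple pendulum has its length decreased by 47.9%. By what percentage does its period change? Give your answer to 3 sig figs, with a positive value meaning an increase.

-27.8%

T ∝ √L, so T'/T = √(0.5210) = 0.7218.
Percentage change in T = (0.7218 − 1) × 100% = -27.8%.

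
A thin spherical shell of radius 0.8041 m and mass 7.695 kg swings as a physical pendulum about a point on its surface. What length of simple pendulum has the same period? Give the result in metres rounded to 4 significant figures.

1.340 m

The equivalent simple-pendulum length is L_eq = I/(md), where I is about the pivot and d = 0.80410 m.
I_cm = (2/3)mR² = 3.3169 kg·m², so I = I_cm + md² = 3.3169 + 4.9754 = 8.2923 kg·m².
L_eq = 8.2923/(7.695 × 0.80410) = 1.340 m.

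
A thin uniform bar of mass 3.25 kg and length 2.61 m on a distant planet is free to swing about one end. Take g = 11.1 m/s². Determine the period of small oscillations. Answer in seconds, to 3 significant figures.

For a physical pendulum T = 2π√(I/(mgd)), with d = 1.305 m from pivot to centre of mass.
I_cm = mL²/12 = 3.25 × 2.61²/12 = 1.845 kg·m²; I = I_cm + md² = 1.845 + 3.25 × 1.305² = 7.380 kg·m².
T = 2π√(7.380/(3.25 × 11.1 × 1.305)) = 2.49 s.

2.49 s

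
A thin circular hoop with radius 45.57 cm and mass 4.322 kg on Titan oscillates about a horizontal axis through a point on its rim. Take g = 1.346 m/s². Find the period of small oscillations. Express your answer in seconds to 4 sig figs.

I_cm = mr² = 0.89752 kg·m². The pivot is at distance d = 0.4557 m from the centre of mass.
By the parallel-axis theorem, I = I_cm + md² = 0.89752 + 0.89752 = 1.7950 kg·m².
T = 2π√(I/(mgd)) = 2π√(1.7950/(4.322 × 1.346 × 0.4557)) = 5.170 s.

5.170 s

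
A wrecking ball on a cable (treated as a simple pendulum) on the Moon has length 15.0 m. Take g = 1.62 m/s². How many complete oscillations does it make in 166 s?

T = 2π√(L/g) = 2π√(15.0/1.62) = 19.12 s.
Number of complete oscillations = ⌊166/19.12⌋ = ⌊8.682⌋ = 8.

8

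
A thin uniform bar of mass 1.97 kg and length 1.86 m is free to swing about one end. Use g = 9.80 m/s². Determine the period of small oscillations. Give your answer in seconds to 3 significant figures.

2.24 s

For a physical pendulum T = 2π√(I/(mgd)), with d = 0.9300 m from pivot to centre of mass.
I_cm = mL²/12 = 1.97 × 1.86²/12 = 0.5680 kg·m²; I = I_cm + md² = 0.5680 + 1.97 × 0.9300² = 2.272 kg·m².
T = 2π√(2.272/(1.97 × 9.80 × 0.9300)) = 2.24 s.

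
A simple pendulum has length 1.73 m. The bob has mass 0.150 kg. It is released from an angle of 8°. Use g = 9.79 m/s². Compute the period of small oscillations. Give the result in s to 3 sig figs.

2.64 s

T = 2π√(L/g) = 2π√(1.73/9.79) = 2π × 0.4204 = 2.64 s.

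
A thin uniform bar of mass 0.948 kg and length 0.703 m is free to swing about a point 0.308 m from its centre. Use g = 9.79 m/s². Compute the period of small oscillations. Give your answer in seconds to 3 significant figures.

1.33 s

For a physical pendulum T = 2π√(I/(mgd)), with d = 0.3080 m from pivot to centre of mass.
I_cm = mL²/12 = 0.948 × 0.703²/12 = 0.03904 kg·m²; I = I_cm + md² = 0.03904 + 0.948 × 0.3080² = 0.1290 kg·m².
T = 2π√(0.1290/(0.948 × 9.79 × 0.3080)) = 1.33 s.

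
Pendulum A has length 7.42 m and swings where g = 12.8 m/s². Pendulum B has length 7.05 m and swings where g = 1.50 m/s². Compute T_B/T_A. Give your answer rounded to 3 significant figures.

2.85

T = 2π√(L/g), so T_B/T_A = √((L_B/g_B)/(L_A/g_A)) = √((7.05/1.50)/(7.42/12.8)) = 2.85.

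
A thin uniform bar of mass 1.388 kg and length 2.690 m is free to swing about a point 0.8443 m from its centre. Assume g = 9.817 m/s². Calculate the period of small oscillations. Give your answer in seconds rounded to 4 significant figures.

For a physical pendulum T = 2π√(I/(mgd)), with d = 0.84430 m from pivot to centre of mass.
I_cm = mL²/12 = 1.388 × 2.690²/12 = 0.83698 kg·m²; I = I_cm + md² = 0.83698 + 1.388 × 0.84430² = 1.8264 kg·m².
T = 2π√(1.8264/(1.388 × 9.817 × 0.84430)) = 2.503 s.

2.503 s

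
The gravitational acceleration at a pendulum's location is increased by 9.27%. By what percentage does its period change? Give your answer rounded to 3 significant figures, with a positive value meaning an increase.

-4.34%

T ∝ 1/√g, so T'/T = 1/√(1.093) = 0.9566.
Percentage change in T = (0.9566 − 1) × 100% = -4.34%.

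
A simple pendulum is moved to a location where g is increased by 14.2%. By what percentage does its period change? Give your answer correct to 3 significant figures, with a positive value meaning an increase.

-6.42%

T ∝ 1/√g, so T'/T = 1/√(1.142) = 0.9358.
Percentage change in T = (0.9358 − 1) × 100% = -6.42%.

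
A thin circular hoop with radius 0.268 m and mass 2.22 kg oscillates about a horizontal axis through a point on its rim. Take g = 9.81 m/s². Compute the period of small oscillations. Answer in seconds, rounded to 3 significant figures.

1.47 s

I_cm = mr² = 0.1594 kg·m². The pivot is at distance d = 0.268 m from the centre of mass.
By the parallel-axis theorem, I = I_cm + md² = 0.1594 + 0.1594 = 0.3189 kg·m².
T = 2π√(I/(mgd)) = 2π√(0.3189/(2.22 × 9.81 × 0.268)) = 1.47 s.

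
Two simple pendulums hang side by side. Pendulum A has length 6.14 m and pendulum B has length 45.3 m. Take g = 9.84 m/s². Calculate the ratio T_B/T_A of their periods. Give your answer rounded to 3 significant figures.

T ∝ √L, so T_B/T_A = √(L_B/L_A) = √(45.3/6.14) = 2.72.

2.72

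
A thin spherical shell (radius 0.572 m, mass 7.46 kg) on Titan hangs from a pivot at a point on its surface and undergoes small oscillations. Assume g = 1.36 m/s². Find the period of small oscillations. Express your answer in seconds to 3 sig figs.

5.26 s

I_cm = (2/3)mr² = 1.627 kg·m². The pivot is at distance d = 0.572 m from the centre of mass.
By the parallel-axis theorem, I = I_cm + md² = 1.627 + 2.441 = 4.068 kg·m².
T = 2π√(I/(mgd)) = 2π√(4.068/(7.46 × 1.36 × 0.572)) = 5.26 s.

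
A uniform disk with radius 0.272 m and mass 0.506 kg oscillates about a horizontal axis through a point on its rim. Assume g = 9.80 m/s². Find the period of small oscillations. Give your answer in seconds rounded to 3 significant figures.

I_cm = ½mr² = 0.01872 kg·m². The pivot is at distance d = 0.272 m from the centre of mass.
By the parallel-axis theorem, I = I_cm + md² = 0.01872 + 0.03744 = 0.05615 kg·m².
T = 2π√(I/(mgd)) = 2π√(0.05615/(0.506 × 9.80 × 0.272)) = 1.28 s.

1.28 s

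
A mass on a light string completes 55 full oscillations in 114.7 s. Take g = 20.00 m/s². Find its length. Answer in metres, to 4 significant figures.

T = 114.7/55 = 2.0855 s.
From T = 2π√(L/g), L = gT²/(4π²) = 20.00 × 2.0855²/(4π²) = 2.203 m.

2.203 m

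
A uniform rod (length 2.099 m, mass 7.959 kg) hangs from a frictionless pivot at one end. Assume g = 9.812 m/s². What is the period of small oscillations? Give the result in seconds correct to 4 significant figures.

2.373 s

For a physical pendulum T = 2π√(I/(mgd)), with d = 1.0495 m from pivot to centre of mass.
I_cm = mL²/12 = 7.959 × 2.099²/12 = 2.9221 kg·m²; I = I_cm + md² = 2.9221 + 7.959 × 1.0495² = 11.689 kg·m².
T = 2π√(11.689/(7.959 × 9.812 × 1.0495)) = 2.373 s.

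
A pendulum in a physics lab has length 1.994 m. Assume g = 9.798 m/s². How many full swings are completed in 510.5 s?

T = 2π√(L/g) = 2π√(1.994/9.798) = 2.8345 s.
Number of complete oscillations = ⌊510.5/2.8345⌋ = ⌊180.10⌋ = 180.

180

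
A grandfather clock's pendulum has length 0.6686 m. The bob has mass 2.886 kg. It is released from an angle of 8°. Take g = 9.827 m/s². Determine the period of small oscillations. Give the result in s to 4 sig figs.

T = 2π√(L/g) = 2π√(0.6686/9.827) = 2π × 0.26084 = 1.639 s.

1.639 s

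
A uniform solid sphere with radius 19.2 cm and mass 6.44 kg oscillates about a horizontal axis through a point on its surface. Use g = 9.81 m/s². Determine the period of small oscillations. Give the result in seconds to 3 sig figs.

1.04 s

I_cm = (2/5)mr² = 0.09496 kg·m². The pivot is at distance d = 0.192 m from the centre of mass.
By the parallel-axis theorem, I = I_cm + md² = 0.09496 + 0.2374 = 0.3324 kg·m².
T = 2π√(I/(mgd)) = 2π√(0.3324/(6.44 × 9.81 × 0.192)) = 1.04 s.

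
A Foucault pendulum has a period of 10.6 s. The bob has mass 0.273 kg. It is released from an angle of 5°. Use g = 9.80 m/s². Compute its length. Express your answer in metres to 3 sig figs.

From T = 2π√(L/g), L = gT²/(4π²) = 9.80 × 10.60²/(4π²) = 27.9 m.

27.9 m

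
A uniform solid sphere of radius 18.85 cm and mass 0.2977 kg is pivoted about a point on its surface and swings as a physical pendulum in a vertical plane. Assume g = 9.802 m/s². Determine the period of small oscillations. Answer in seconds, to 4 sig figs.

I_cm = (2/5)mr² = 0.0042312 kg·m². The pivot is at distance d = 0.1885 m from the centre of mass.
By the parallel-axis theorem, I = I_cm + md² = 0.0042312 + 0.010578 = 0.014809 kg·m².
T = 2π√(I/(mgd)) = 2π√(0.014809/(0.2977 × 9.802 × 0.1885)) = 1.031 s.

1.031 s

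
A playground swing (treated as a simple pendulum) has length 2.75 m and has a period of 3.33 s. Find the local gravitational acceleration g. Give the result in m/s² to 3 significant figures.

9.79 m/s²

From T = 2π√(L/g), g = 4π²L/T² = 4π² × 2.75/3.330² = 9.79 m/s².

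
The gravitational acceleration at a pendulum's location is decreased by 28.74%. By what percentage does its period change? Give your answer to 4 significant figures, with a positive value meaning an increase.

18.46%

T ∝ 1/√g, so T'/T = 1/√(0.71260) = 1.1846.
Percentage change in T = (1.1846 − 1) × 100% = 18.46%.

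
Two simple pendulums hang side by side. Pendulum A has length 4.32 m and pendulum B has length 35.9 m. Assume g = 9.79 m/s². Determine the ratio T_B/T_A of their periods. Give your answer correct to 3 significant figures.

2.88

T ∝ √L, so T_B/T_A = √(L_B/L_A) = √(35.9/4.32) = 2.88.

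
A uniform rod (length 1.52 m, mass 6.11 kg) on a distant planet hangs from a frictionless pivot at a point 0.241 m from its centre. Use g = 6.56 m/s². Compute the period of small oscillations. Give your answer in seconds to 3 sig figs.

For a physical pendulum T = 2π√(I/(mgd)), with d = 0.2410 m from pivot to centre of mass.
I_cm = mL²/12 = 6.11 × 1.52²/12 = 1.176 kg·m²; I = I_cm + md² = 1.176 + 6.11 × 0.2410² = 1.531 kg·m².
T = 2π√(1.531/(6.11 × 6.56 × 0.2410)) = 2.50 s.

2.50 s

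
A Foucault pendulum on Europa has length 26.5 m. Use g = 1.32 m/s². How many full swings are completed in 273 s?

9

T = 2π√(L/g) = 2π√(26.5/1.32) = 28.15 s.
Number of complete oscillations = ⌊273/28.15⌋ = ⌊9.697⌋ = 9.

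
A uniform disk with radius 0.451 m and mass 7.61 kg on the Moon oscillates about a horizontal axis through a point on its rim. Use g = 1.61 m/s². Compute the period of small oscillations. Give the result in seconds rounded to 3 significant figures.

I_cm = ½mr² = 0.7739 kg·m². The pivot is at distance d = 0.451 m from the centre of mass.
By the parallel-axis theorem, I = I_cm + md² = 0.7739 + 1.548 = 2.322 kg·m².
T = 2π√(I/(mgd)) = 2π√(2.322/(7.61 × 1.61 × 0.451)) = 4.07 s.

4.07 s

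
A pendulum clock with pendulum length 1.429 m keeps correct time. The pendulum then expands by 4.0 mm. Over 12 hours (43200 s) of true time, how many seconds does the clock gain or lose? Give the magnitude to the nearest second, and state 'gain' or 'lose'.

lose 60 s

T ∝ √L, so T'/T = √(1.43300/1.429) = 1.00140.
In 43200 s of true time the clock registers 43200/1.00140 = 43139.7 s, so it loses 60 s.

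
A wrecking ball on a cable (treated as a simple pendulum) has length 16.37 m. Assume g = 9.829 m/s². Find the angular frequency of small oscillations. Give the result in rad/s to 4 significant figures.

ω = √(g/L) = √(9.829/16.37) = 0.7749 rad/s.

0.7749 rad/s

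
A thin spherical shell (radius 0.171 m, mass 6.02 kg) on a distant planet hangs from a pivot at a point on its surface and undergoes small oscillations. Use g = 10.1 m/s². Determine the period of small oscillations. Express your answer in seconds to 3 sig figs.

1.06 s

I_cm = (2/3)mr² = 0.1174 kg·m². The pivot is at distance d = 0.171 m from the centre of mass.
By the parallel-axis theorem, I = I_cm + md² = 0.1174 + 0.1760 = 0.2934 kg·m².
T = 2π√(I/(mgd)) = 2π√(0.2934/(6.02 × 10.1 × 0.171)) = 1.06 s.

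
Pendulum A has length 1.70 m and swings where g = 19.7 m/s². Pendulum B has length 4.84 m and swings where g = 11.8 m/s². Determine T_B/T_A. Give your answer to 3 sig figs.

2.18

T = 2π√(L/g), so T_B/T_A = √((L_B/g_B)/(L_A/g_A)) = √((4.84/11.8)/(1.70/19.7)) = 2.18.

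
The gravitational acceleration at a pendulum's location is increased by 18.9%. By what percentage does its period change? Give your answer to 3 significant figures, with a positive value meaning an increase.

-8.29%

T ∝ 1/√g, so T'/T = 1/√(1.189) = 0.9171.
Percentage change in T = (0.9171 − 1) × 100% = -8.29%.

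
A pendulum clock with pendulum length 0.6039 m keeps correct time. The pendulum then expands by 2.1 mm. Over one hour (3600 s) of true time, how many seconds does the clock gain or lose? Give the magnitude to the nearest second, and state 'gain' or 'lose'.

T ∝ √L, so T'/T = √(0.60600/0.6039) = 1.00174.
In 3600 s of true time the clock registers 3600/1.00174 = 3593.8 s, so it loses 6 s.

lose 6 s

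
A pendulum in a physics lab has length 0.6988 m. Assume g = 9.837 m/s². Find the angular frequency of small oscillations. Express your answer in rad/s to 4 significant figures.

3.752 rad/s

ω = √(g/L) = √(9.837/0.6988) = 3.752 rad/s.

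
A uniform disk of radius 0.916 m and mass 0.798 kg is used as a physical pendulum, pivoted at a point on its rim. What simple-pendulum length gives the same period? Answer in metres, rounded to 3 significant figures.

The equivalent simple-pendulum length is L_eq = I/(md), where I is about the pivot and d = 0.9160 m.
I_cm = ½mR² = 0.3348 kg·m², so I = I_cm + md² = 0.3348 + 0.6696 = 1.004 kg·m².
L_eq = 1.004/(0.798 × 0.9160) = 1.37 m.

1.37 m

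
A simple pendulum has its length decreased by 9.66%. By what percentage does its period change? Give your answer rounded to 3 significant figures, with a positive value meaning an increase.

-4.95%

T ∝ √L, so T'/T = √(0.9034) = 0.9505.
Percentage change in T = (0.9505 − 1) × 100% = -4.95%.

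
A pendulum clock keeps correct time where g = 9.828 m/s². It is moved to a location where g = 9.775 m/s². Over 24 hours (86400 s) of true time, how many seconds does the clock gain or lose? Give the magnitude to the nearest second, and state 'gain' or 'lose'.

lose 233 s

The clock's period scales as T ∝ 1/√g, so T'/T = √(9.828/9.775) = 1.00271.
In 86400 s of true time the clock registers 86400/1.00271 = 86166.7 s, so it loses 233 s.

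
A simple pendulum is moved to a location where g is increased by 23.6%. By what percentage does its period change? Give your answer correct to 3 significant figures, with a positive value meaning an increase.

-10.1%

T ∝ 1/√g, so T'/T = 1/√(1.236) = 0.8995.
Percentage change in T = (0.8995 − 1) × 100% = -10.1%.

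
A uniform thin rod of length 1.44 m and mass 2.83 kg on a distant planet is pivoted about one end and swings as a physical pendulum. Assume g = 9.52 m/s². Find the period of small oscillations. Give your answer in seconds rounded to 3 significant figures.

2.00 s

For a physical pendulum T = 2π√(I/(mgd)), with d = 0.7200 m from pivot to centre of mass.
I_cm = mL²/12 = 2.83 × 1.44²/12 = 0.4890 kg·m²; I = I_cm + md² = 0.4890 + 2.83 × 0.7200² = 1.956 kg·m².
T = 2π√(1.956/(2.83 × 9.52 × 0.7200)) = 2.00 s.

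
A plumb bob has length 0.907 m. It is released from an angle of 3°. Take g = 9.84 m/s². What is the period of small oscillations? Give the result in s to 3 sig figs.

T = 2π√(L/g) = 2π√(0.907/9.84) = 2π × 0.3036 = 1.91 s.

1.91 s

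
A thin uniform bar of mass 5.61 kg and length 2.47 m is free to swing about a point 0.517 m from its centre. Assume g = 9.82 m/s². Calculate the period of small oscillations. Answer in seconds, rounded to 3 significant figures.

For a physical pendulum T = 2π√(I/(mgd)), with d = 0.5170 m from pivot to centre of mass.
I_cm = mL²/12 = 5.61 × 2.47²/12 = 2.852 kg·m²; I = I_cm + md² = 2.852 + 5.61 × 0.5170² = 4.352 kg·m².
T = 2π√(4.352/(5.61 × 9.82 × 0.5170)) = 2.46 s.

2.46 s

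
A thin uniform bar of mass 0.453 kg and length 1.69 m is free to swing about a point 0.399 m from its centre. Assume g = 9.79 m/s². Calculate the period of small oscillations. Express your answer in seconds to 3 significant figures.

2.00 s

For a physical pendulum T = 2π√(I/(mgd)), with d = 0.3990 m from pivot to centre of mass.
I_cm = mL²/12 = 0.453 × 1.69²/12 = 0.1078 kg·m²; I = I_cm + md² = 0.1078 + 0.453 × 0.3990² = 0.1799 kg·m².
T = 2π√(0.1799/(0.453 × 9.79 × 0.3990)) = 2.00 s.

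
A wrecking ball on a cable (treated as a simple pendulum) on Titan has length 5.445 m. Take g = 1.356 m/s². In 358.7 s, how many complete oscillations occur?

28

T = 2π√(L/g) = 2π√(5.445/1.356) = 12.591 s.
Number of complete oscillations = ⌊358.7/12.591⌋ = ⌊28.489⌋ = 28.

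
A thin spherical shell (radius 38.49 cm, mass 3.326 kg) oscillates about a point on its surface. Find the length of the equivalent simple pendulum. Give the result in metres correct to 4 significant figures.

0.6415 m

The equivalent simple-pendulum length is L_eq = I/(md), where I is about the pivot and d = 0.38490 m.
I_cm = (2/3)mR² = 0.32849 kg·m², so I = I_cm + md² = 0.32849 + 0.49274 = 0.82123 kg·m².
L_eq = 0.82123/(3.326 × 0.38490) = 0.6415 m.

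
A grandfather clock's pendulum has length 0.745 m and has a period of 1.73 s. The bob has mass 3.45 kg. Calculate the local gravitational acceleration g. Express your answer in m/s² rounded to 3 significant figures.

From T = 2π√(L/g), g = 4π²L/T² = 4π² × 0.745/1.730² = 9.83 m/s².

9.83 m/s²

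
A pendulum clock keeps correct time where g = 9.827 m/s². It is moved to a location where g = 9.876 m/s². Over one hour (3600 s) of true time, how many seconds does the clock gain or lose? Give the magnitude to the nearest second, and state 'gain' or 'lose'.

gain 9 s

The clock's period scales as T ∝ 1/√g, so T'/T = √(9.827/9.876) = 0.997516.
In 3600 s of true time the clock registers 3600/0.997516 = 3609.0 s, so it gains 9 s.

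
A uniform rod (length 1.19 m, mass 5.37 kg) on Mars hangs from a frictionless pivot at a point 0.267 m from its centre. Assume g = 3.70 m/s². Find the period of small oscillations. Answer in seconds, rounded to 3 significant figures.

2.75 s

For a physical pendulum T = 2π√(I/(mgd)), with d = 0.2670 m from pivot to centre of mass.
I_cm = mL²/12 = 5.37 × 1.19²/12 = 0.6337 kg·m²; I = I_cm + md² = 0.6337 + 5.37 × 0.2670² = 1.017 kg·m².
T = 2π√(1.017/(5.37 × 3.70 × 0.2670)) = 2.75 s.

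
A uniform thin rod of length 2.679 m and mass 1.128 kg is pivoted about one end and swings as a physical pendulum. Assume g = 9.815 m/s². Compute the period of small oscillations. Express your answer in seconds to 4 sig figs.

For a physical pendulum T = 2π√(I/(mgd)), with d = 1.3395 m from pivot to centre of mass.
I_cm = mL²/12 = 1.128 × 2.679²/12 = 0.67464 kg·m²; I = I_cm + md² = 0.67464 + 1.128 × 1.3395² = 2.6986 kg·m².
T = 2π√(2.6986/(1.128 × 9.815 × 1.3395)) = 2.680 s.

2.680 s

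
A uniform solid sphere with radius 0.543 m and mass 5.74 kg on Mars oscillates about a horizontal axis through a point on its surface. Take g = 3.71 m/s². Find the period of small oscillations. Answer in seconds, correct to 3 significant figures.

I_cm = (2/5)mr² = 0.6770 kg·m². The pivot is at distance d = 0.543 m from the centre of mass.
By the parallel-axis theorem, I = I_cm + md² = 0.6770 + 1.692 = 2.369 kg·m².
T = 2π√(I/(mgd)) = 2π√(2.369/(5.74 × 3.71 × 0.543)) = 2.84 s.

2.84 s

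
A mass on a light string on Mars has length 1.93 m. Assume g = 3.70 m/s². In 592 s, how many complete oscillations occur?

130

T = 2π√(L/g) = 2π√(1.93/3.70) = 4.538 s.
Number of complete oscillations = ⌊592/4.538⌋ = ⌊130.5⌋ = 130.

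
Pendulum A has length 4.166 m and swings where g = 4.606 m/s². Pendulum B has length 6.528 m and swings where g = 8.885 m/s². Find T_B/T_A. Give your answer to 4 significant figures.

T = 2π√(L/g), so T_B/T_A = √((L_B/g_B)/(L_A/g_A)) = √((6.528/8.885)/(4.166/4.606)) = 0.9013.

0.9013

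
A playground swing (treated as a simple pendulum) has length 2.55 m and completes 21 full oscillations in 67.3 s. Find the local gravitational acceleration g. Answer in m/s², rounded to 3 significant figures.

T = 67.3/21 = 3.205 s.
From T = 2π√(L/g), g = 4π²L/T² = 4π² × 2.55/3.205² = 9.80 m/s².

9.80 m/s²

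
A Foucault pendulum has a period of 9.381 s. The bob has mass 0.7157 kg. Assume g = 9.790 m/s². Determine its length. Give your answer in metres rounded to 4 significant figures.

From T = 2π√(L/g), L = gT²/(4π²) = 9.790 × 9.3810²/(4π²) = 21.82 m.

21.82 m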